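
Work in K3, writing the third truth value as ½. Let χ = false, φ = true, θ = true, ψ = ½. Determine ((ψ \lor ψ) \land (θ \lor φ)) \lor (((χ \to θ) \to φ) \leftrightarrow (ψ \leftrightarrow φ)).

ψ \lor ψ = ½ \lor ½ = ½
θ \lor φ = true \lor true = true
(ψ \lor ψ) \land (θ \lor φ) = ½ \land true = ½
χ \to θ = false \to true = true
(χ \to θ) \to φ = true \to true = true
ψ \leftrightarrow φ = ½ \leftrightarrow true = ½
((χ \to θ) \to φ) \leftrightarrow (ψ \leftrightarrow φ) = true \leftrightarrow ½ = ½
((ψ \lor ψ) \land (θ \lor φ)) \lor (((χ \to θ) \to φ) \leftrightarrow (ψ \leftrightarrow φ)) = ½ \lor ½ = ½

½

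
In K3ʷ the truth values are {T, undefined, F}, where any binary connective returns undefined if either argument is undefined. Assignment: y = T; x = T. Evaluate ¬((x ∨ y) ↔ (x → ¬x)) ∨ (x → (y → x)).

T

x ∨ y = T ∨ T = T
¬x = ¬T = F
x → ¬x = T → F = F
(x ∨ y) ↔ (x → ¬x) = T ↔ F = F
¬((x ∨ y) ↔ (x → ¬x)) = ¬F = T
y → x = T → T = T
x → (y → x) = T → T = T
¬((x ∨ y) ↔ (x → ¬x)) ∨ (x → (y → x)) = T ∨ T = T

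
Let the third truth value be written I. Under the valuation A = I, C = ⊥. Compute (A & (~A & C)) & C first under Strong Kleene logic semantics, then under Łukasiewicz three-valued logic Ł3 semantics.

⊥; ⊥

In Strong Kleene logic: ~A = ~I = I
~A & C = I & ⊥ = ⊥
A & (~A & C) = I & ⊥ = ⊥
(A & (~A & C)) & C = ⊥ & ⊥ = ⊥
In Łukasiewicz three-valued logic Ł3: ~A = ~I = I
~A & C = I & ⊥ = ⊥
A & (~A & C) = I & ⊥ = ⊥
(A & (~A & C)) & C = ⊥ & ⊥ = ⊥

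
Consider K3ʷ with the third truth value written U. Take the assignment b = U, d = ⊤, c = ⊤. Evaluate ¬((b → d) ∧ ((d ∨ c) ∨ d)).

U

b → d = U → ⊤ = U  [any arg is the third value ⇒ result is the third value]
d ∨ c = ⊤ ∨ ⊤ = ⊤
(d ∨ c) ∨ d = ⊤ ∨ ⊤ = ⊤
(b → d) ∧ ((d ∨ c) ∨ d) = U ∧ ⊤ = U
¬((b → d) ∧ ((d ∨ c) ∨ d)) = ¬U = U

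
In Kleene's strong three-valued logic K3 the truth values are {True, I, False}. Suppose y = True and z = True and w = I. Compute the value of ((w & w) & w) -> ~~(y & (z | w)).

True

w & w = I & I = I
(w & w) & w = I & I = I
z | w = True | I = True
y & (z | w) = True & True = True
~(y & (z | w)) = ~True = False
~~(y & (z | w)) = ~False = True
((w & w) & w) -> ~~(y & (z | w)) = I -> True = True  [~I | True]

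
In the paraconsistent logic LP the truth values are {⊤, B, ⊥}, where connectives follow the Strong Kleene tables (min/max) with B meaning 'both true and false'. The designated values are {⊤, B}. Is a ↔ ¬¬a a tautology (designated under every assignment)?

Every assignment of a over {⊤, B, ⊥} gives a value in {⊤, B}.
In particular, with a=B: a ↔ ¬¬a = B.

Yes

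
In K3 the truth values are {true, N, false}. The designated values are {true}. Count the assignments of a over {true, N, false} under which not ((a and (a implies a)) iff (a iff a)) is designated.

1

a=true: false ·
a=N: N ·
a=false: true ✓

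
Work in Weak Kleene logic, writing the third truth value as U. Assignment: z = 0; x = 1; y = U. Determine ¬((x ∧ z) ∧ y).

U

x ∧ z = 1 ∧ 0 = 0
(x ∧ z) ∧ y = 0 ∧ U = U
¬((x ∧ z) ∧ y) = ¬U = U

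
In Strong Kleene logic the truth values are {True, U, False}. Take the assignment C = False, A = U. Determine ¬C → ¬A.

¬C = ¬False = True
¬A = ¬U = U
¬C → ¬A = True → U = U

U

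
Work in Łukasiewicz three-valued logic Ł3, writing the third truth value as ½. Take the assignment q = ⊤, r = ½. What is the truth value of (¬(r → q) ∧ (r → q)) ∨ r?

r → q = ½ → ⊤ = ⊤  [min(1, 1−½+1)]
¬(r → q) = ¬⊤ = ⊥
r → q = ½ → ⊤ = ⊤
¬(r → q) ∧ (r → q) = ⊥ ∧ ⊤ = ⊥
(¬(r → q) ∧ (r → q)) ∨ r = ⊥ ∨ ½ = ½

½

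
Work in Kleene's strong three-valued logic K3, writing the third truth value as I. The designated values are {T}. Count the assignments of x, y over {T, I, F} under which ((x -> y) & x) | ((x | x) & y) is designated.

Designated under: (x=T, y=T).

1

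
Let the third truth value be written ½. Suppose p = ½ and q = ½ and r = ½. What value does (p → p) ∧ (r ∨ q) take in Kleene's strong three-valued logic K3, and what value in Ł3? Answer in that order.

In Kleene's strong three-valued logic K3: p → p = ½ → ½ = ½  [¬½ ∨ ½]
r ∨ q = ½ ∨ ½ = ½
(p → p) ∧ (r ∨ q) = ½ ∧ ½ = ½
In Ł3: p → p = ½ → ½ = ⊤  [min(1, 1−½+½)]
r ∨ q = ½ ∨ ½ = ½
(p → p) ∧ (r ∨ q) = ⊤ ∧ ½ = ½

½; ½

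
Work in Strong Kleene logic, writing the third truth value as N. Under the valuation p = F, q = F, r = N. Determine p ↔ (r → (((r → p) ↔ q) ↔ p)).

r → p = N → F = N
(r → p) ↔ q = N ↔ F = N
((r → p) ↔ q) ↔ p = N ↔ F = N
r → (((r → p) ↔ q) ↔ p) = N → N = N
p ↔ (r → (((r → p) ↔ q) ↔ p)) = F ↔ N = N

N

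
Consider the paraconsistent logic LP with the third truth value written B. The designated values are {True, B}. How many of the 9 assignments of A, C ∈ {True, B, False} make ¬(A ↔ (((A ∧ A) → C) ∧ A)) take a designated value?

Of the 9 assignments, 5 give a value in {True, B}.

5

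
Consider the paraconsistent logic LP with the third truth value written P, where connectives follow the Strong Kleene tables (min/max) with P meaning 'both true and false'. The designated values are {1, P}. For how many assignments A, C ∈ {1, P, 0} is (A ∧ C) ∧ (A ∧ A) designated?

Designated under: (A=1, C=1); (A=1, C=P); (A=P, C=1); (A=P, C=P).

4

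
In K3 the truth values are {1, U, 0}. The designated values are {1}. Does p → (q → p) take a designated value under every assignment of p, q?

Countermodel: p=U, q=1 gives U, which is not designated.

No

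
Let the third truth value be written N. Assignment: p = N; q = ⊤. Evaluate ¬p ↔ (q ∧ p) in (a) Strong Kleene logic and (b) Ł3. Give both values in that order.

N; ⊤

In Strong Kleene logic: ¬p = ¬N = N
q ∧ p = ⊤ ∧ N = N
¬p ↔ (q ∧ p) = N ↔ N = N
In Ł3: ¬p = ¬N = N
q ∧ p = ⊤ ∧ N = N
¬p ↔ (q ∧ p) = N ↔ N = ⊤  [1 − |½−½|]
They differ because Strong Kleene logic and Ł3 treat N differently under implication.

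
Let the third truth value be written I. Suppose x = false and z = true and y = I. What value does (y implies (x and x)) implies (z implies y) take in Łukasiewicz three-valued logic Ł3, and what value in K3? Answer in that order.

In Łukasiewicz three-valued logic Ł3: x and x = false and false = false
y implies (x and x) = I implies false = I  [min(1, 1−½+0)]
z implies y = true implies I = I
(y implies (x and x)) implies (z implies y) = I implies I = true
In K3: x and x = false and false = false
y implies (x and x) = I implies false = I  [not I or false]
z implies y = true implies I = I
(y implies (x and x)) implies (z implies y) = I implies I = I
They differ because Łukasiewicz three-valued logic Ł3 and K3 treat I differently under implication.

true; I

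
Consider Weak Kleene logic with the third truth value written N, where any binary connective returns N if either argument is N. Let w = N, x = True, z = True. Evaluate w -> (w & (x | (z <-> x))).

z <-> x = True <-> True = True
x | (z <-> x) = True | True = True
w & (x | (z <-> x)) = N & True = N
w -> (w & (x | (z <-> x))) = N -> N = N

N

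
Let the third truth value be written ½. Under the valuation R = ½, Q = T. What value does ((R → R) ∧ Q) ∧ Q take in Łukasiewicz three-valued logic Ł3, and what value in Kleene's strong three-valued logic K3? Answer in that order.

T; ½

In Łukasiewicz three-valued logic Ł3: R → R = ½ → ½ = T  [min(1, 1−½+½)]
(R → R) ∧ Q = T ∧ T = T
((R → R) ∧ Q) ∧ Q = T ∧ T = T
In Kleene's strong three-valued logic K3: R → R = ½ → ½ = ½
(R → R) ∧ Q = ½ ∧ T = ½
((R → R) ∧ Q) ∧ Q = ½ ∧ T = ½
They differ because Łukasiewicz three-valued logic Ł3 and Kleene's strong three-valued logic K3 treat ½ differently under implication.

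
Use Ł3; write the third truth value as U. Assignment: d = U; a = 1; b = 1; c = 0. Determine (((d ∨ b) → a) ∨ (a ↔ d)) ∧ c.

d ∨ b = U ∨ 1 = 1
(d ∨ b) → a = 1 → 1 = 1
a ↔ d = 1 ↔ U = U  [1 − |1−½|]
((d ∨ b) → a) ∨ (a ↔ d) = 1 ∨ U = 1
(((d ∨ b) → a) ∨ (a ↔ d)) ∧ c = 1 ∧ 0 = 0

0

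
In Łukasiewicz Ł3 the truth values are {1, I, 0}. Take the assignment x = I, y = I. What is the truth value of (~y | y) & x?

~y = ~I = I
~y | y = I | I = I
(~y | y) & x = I & I = I

I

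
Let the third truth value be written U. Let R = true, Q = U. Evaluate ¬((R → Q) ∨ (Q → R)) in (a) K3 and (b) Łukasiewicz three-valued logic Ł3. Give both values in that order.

In K3: R → Q = true → U = U  [¬true ∨ U]
Q → R = U → true = true
(R → Q) ∨ (Q → R) = U ∨ true = true
¬((R → Q) ∨ (Q → R)) = ¬true = false
In Łukasiewicz three-valued logic Ł3: R → Q = true → U = U  [min(1, 1−1+½)]
Q → R = U → true = true
(R → Q) ∨ (Q → R) = U ∨ true = true
¬((R → Q) ∨ (Q → R)) = ¬true = false

false; false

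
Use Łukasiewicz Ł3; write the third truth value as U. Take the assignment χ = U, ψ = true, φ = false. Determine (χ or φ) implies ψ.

true

χ or φ = U or false = U
(χ or φ) implies ψ = U implies true = true  [min(1, 1−½+1)]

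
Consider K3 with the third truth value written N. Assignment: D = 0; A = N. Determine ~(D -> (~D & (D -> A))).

~D = ~0 = 1
D -> A = 0 -> N = 1
~D & (D -> A) = 1 & 1 = 1
D -> (~D & (D -> A)) = 0 -> 1 = 1
~(D -> (~D & (D -> A))) = ~1 = 0

0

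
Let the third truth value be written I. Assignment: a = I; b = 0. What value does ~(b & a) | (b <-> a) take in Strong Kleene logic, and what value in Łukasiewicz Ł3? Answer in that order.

In Strong Kleene logic: b & a = 0 & I = 0
~(b & a) = ~0 = 1
b <-> a = 0 <-> I = I
~(b & a) | (b <-> a) = 1 | I = 1
In Łukasiewicz Ł3: b & a = 0 & I = 0
~(b & a) = ~0 = 1
b <-> a = 0 <-> I = I  [1 − |0−½|]
~(b & a) | (b <-> a) = 1 | I = 1

1; 1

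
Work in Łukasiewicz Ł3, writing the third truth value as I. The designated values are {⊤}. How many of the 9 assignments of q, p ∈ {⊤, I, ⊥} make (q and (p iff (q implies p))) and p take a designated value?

1

Designated under: (q=⊤, p=⊤).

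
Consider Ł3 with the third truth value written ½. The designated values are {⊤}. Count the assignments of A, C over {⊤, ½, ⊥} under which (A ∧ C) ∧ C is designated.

1

Designated under: (A=⊤, C=⊤).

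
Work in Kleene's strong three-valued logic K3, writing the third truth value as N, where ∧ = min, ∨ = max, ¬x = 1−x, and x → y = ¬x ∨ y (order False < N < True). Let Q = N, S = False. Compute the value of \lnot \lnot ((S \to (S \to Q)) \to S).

False

S \to Q = False \to N = True
S \to (S \to Q) = False \to True = True
(S \to (S \to Q)) \to S = True \to False = False
\lnot ((S \to (S \to Q)) \to S) = \lnot False = True
\lnot \lnot ((S \to (S \to Q)) \to S) = \lnot True = False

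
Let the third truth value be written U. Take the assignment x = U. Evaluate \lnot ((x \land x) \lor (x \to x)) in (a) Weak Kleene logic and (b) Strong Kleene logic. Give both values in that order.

U; U

In Weak Kleene logic: x \land x = U \land U = U
x \to x = U \to U = U  [any arg is the third value ⇒ result is the third value]
(x \land x) \lor (x \to x) = U \lor U = U
\lnot ((x \land x) \lor (x \to x)) = \lnot U = U
In Strong Kleene logic: x \land x = U \land U = U
x \to x = U \to U = U
(x \land x) \lor (x \to x) = U \lor U = U
\lnot ((x \land x) \lor (x \to x)) = \lnot U = U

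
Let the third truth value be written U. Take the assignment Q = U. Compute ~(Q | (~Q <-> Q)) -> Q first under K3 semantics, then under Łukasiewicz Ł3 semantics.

In K3: ~Q = ~U = U
~Q <-> Q = U <-> U = U
Q | (~Q <-> Q) = U | U = U
~(Q | (~Q <-> Q)) = ~U = U
~(Q | (~Q <-> Q)) -> Q = U -> U = U  [~U | U]
In Łukasiewicz Ł3: ~Q = ~U = U
~Q <-> Q = U <-> U = True  [1 − |½−½|]
Q | (~Q <-> Q) = U | True = True
~(Q | (~Q <-> Q)) = ~True = False
~(Q | (~Q <-> Q)) -> Q = False -> U = True
They differ because K3 and Łukasiewicz Ł3 treat U differently under implication.

U; True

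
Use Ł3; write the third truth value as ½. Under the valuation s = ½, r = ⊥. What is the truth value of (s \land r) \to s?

s \land r = ½ \land ⊥ = ⊥
(s \land r) \to s = ⊥ \to ½ = ⊤  [min(1, 1−0+½)]

⊤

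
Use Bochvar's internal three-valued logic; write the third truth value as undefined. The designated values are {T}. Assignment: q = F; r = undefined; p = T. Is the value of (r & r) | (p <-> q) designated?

r & r = undefined & undefined = undefined
p <-> q = T <-> F = F
(r & r) | (p <-> q) = undefined | F = undefined
undefined ∉ {T}.

No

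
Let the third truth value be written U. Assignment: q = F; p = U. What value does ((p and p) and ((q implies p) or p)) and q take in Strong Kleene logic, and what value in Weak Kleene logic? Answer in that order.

F; U

In Strong Kleene logic: p and p = U and U = U
q implies p = F implies U = T  [not F or U]
(q implies p) or p = T or U = T
(p and p) and ((q implies p) or p) = U and T = U
((p and p) and ((q implies p) or p)) and q = U and F = F
In Weak Kleene logic: p and p = U and U = U
q implies p = F implies U = U
(q implies p) or p = U or U = U
(p and p) and ((q implies p) or p) = U and U = U
((p and p) and ((q implies p) or p)) and q = U and F = U
They differ because Strong Kleene logic and Weak Kleene logic treat U differently under the binary connectives.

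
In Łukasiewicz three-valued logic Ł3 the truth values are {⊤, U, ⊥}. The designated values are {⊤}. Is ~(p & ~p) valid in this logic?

No

Countermodel: p=U gives U, which is not designated.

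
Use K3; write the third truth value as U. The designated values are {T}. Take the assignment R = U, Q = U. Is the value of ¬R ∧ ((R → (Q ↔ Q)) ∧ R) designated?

¬R = ¬U = U
Q ↔ Q = U ↔ U = U
R → (Q ↔ Q) = U → U = U
(R → (Q ↔ Q)) ∧ R = U ∧ U = U
¬R ∧ ((R → (Q ↔ Q)) ∧ R) = U ∧ U = U
U ∉ {T}.

No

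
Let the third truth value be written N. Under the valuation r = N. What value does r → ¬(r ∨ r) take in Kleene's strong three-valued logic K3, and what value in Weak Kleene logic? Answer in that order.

In Kleene's strong three-valued logic K3: r ∨ r = N ∨ N = N
¬(r ∨ r) = ¬N = N
r → ¬(r ∨ r) = N → N = N
In Weak Kleene logic: r ∨ r = N ∨ N = N
¬(r ∨ r) = ¬N = N
r → ¬(r ∨ r) = N → N = N

N; N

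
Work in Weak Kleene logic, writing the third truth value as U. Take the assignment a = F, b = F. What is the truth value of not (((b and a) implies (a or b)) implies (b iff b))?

b and a = F and F = F
a or b = F or F = F
(b and a) implies (a or b) = F implies F = T
b iff b = F iff F = T
((b and a) implies (a or b)) implies (b iff b) = T implies T = T
not (((b and a) implies (a or b)) implies (b iff b)) = not T = F

F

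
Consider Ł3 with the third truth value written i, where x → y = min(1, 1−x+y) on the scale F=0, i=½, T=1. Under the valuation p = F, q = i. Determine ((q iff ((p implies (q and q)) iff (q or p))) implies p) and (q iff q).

F

q and q = i and i = i
p implies (q and q) = F implies i = T
q or p = i or F = i
(p implies (q and q)) iff (q or p) = T iff i = i
q iff ((p implies (q and q)) iff (q or p)) = i iff i = T
(q iff ((p implies (q and q)) iff (q or p))) implies p = T implies F = F
q iff q = i iff i = T
((q iff ((p implies (q and q)) iff (q or p))) implies p) and (q iff q) = F and T = F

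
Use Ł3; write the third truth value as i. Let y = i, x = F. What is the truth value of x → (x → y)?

x → y = F → i = T  [min(1, 1−0+½)]
x → (x → y) = F → T = T

T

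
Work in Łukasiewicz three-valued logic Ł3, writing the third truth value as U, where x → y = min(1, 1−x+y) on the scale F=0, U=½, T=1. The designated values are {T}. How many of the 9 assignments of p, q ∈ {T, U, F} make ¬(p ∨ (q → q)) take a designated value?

0

Of the 9 assignments, 0 give a value in {T}.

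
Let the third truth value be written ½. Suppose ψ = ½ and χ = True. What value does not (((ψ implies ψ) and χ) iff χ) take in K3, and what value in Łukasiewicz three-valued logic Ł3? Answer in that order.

½; False

In K3: ψ implies ψ = ½ implies ½ = ½  [not ½ or ½]
(ψ implies ψ) and χ = ½ and True = ½
((ψ implies ψ) and χ) iff χ = ½ iff True = ½
not (((ψ implies ψ) and χ) iff χ) = not ½ = ½
In Łukasiewicz three-valued logic Ł3: ψ implies ψ = ½ implies ½ = True  [min(1, 1−½+½)]
(ψ implies ψ) and χ = True and True = True
((ψ implies ψ) and χ) iff χ = True iff True = True
not (((ψ implies ψ) and χ) iff χ) = not True = False
They differ because K3 and Łukasiewicz three-valued logic Ł3 treat ½ differently under implication.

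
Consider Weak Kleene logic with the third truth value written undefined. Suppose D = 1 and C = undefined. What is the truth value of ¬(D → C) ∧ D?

D → C = 1 → undefined = undefined
¬(D → C) = ¬undefined = undefined
¬(D → C) ∧ D = undefined ∧ 1 = undefined

undefined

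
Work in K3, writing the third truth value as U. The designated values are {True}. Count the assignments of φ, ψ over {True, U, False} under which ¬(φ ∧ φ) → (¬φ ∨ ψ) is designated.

Of the 9 assignments, 7 give a value in {True}.

7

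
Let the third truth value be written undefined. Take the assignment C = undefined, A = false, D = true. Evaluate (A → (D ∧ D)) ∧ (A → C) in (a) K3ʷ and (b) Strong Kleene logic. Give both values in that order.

In K3ʷ: D ∧ D = true ∧ true = true
A → (D ∧ D) = false → true = true
A → C = false → undefined = undefined  [any arg is the third value ⇒ result is the third value]
(A → (D ∧ D)) ∧ (A → C) = true ∧ undefined = undefined
In Strong Kleene logic: D ∧ D = true ∧ true = true
A → (D ∧ D) = false → true = true
A → C = false → undefined = true  [¬false ∨ undefined]
(A → (D ∧ D)) ∧ (A → C) = true ∧ true = true
They differ because K3ʷ and Strong Kleene logic treat undefined differently under the binary connectives.

undefined; true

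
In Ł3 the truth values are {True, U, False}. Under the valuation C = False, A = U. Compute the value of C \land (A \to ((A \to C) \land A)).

False

A \to C = U \to False = U  [min(1, 1−½+0)]
(A \to C) \land A = U \land U = U
A \to ((A \to C) \land A) = U \to U = True
C \land (A \to ((A \to C) \land A)) = False \land True = False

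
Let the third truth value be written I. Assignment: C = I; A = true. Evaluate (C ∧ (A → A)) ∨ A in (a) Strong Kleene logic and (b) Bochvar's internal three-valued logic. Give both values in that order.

true; I

In Strong Kleene logic: A → A = true → true = true
C ∧ (A → A) = I ∧ true = I
(C ∧ (A → A)) ∨ A = I ∨ true = true
In Bochvar's internal three-valued logic: A → A = true → true = true
C ∧ (A → A) = I ∧ true = I
(C ∧ (A → A)) ∨ A = I ∨ true = I
They differ because Strong Kleene logic and Bochvar's internal three-valued logic treat I differently under the binary connectives.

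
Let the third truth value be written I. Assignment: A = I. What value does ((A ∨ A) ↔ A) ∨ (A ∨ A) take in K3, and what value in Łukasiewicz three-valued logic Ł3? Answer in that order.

In K3: A ∨ A = I ∨ I = I
(A ∨ A) ↔ A = I ↔ I = I
A ∨ A = I ∨ I = I
((A ∨ A) ↔ A) ∨ (A ∨ A) = I ∨ I = I
In Łukasiewicz three-valued logic Ł3: A ∨ A = I ∨ I = I
(A ∨ A) ↔ A = I ↔ I = true  [1 − |½−½|]
A ∨ A = I ∨ I = I
((A ∨ A) ↔ A) ∨ (A ∨ A) = true ∨ I = true
They differ because K3 and Łukasiewicz three-valued logic Ł3 treat I differently under implication.

I; true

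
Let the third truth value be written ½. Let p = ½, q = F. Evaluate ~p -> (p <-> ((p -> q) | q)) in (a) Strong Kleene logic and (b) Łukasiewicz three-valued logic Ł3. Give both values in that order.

½; T

In Strong Kleene logic: ~p = ~½ = ½
p -> q = ½ -> F = ½  [~½ | F]
(p -> q) | q = ½ | F = ½
p <-> ((p -> q) | q) = ½ <-> ½ = ½
~p -> (p <-> ((p -> q) | q)) = ½ -> ½ = ½
In Łukasiewicz three-valued logic Ł3: ~p = ~½ = ½
p -> q = ½ -> F = ½  [min(1, 1−½+0)]
(p -> q) | q = ½ | F = ½
p <-> ((p -> q) | q) = ½ <-> ½ = T
~p -> (p <-> ((p -> q) | q)) = ½ -> T = T
They differ because Strong Kleene logic and Łukasiewicz three-valued logic Ł3 treat ½ differently under implication.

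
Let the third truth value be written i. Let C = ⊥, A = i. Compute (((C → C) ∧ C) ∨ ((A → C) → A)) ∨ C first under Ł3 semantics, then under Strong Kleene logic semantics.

⊤; i

In Ł3: C → C = ⊥ → ⊥ = ⊤
(C → C) ∧ C = ⊤ ∧ ⊥ = ⊥
A → C = i → ⊥ = i
(A → C) → A = i → i = ⊤
((C → C) ∧ C) ∨ ((A → C) → A) = ⊥ ∨ ⊤ = ⊤
(((C → C) ∧ C) ∨ ((A → C) → A)) ∨ C = ⊤ ∨ ⊥ = ⊤
In Strong Kleene logic: C → C = ⊥ → ⊥ = ⊤
(C → C) ∧ C = ⊤ ∧ ⊥ = ⊥
A → C = i → ⊥ = i  [¬i ∨ ⊥]
(A → C) → A = i → i = i
((C → C) ∧ C) ∨ ((A → C) → A) = ⊥ ∨ i = i
(((C → C) ∧ C) ∨ ((A → C) → A)) ∨ C = i ∨ ⊥ = i
They differ because Ł3 and Strong Kleene logic treat i differently under implication.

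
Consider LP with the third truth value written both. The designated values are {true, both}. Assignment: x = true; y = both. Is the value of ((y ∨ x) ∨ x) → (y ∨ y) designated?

y ∨ x = both ∨ true = true
(y ∨ x) ∨ x = true ∨ true = true
y ∨ y = both ∨ both = both
((y ∨ x) ∨ x) → (y ∨ y) = true → both = both  [¬true ∨ both]
both ∈ {true, both}.

Yes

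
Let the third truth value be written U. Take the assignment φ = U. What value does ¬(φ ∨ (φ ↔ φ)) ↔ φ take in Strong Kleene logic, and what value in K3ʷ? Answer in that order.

In Strong Kleene logic: φ ↔ φ = U ↔ U = U
φ ∨ (φ ↔ φ) = U ∨ U = U
¬(φ ∨ (φ ↔ φ)) = ¬U = U
¬(φ ∨ (φ ↔ φ)) ↔ φ = U ↔ U = U
In K3ʷ: φ ↔ φ = U ↔ U = U
φ ∨ (φ ↔ φ) = U ∨ U = U
¬(φ ∨ (φ ↔ φ)) = ¬U = U
¬(φ ∨ (φ ↔ φ)) ↔ φ = U ↔ U = U

U; U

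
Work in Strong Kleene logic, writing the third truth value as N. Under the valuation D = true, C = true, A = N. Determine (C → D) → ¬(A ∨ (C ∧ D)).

false

C → D = true → true = true
C ∧ D = true ∧ true = true
A ∨ (C ∧ D) = N ∨ true = true
¬(A ∨ (C ∧ D)) = ¬true = false
(C → D) → ¬(A ∨ (C ∧ D)) = true → false = false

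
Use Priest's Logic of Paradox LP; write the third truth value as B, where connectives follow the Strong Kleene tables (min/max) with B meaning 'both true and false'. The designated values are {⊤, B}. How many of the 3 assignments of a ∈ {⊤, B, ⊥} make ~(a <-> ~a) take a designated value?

3

a=⊤: ⊤ ✓
a=B: B ✓
a=⊥: ⊤ ✓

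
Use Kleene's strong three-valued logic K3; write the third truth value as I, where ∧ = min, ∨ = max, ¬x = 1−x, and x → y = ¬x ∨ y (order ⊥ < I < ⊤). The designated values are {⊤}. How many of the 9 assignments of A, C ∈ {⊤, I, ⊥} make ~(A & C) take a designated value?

5

Of the 9 assignments, 5 give a value in {⊤}.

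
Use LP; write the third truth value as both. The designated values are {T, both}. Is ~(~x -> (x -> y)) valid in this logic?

No

Countermodel: x=T, y=T gives F, which is not designated.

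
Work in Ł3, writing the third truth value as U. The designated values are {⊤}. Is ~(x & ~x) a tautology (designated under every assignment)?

No

Countermodel: x=U gives U, which is not designated.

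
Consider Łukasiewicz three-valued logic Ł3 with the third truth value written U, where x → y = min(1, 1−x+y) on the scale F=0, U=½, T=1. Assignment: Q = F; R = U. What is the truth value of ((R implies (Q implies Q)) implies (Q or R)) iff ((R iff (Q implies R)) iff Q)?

Q implies Q = F implies F = T
R implies (Q implies Q) = U implies T = T  [min(1, 1−½+1)]
Q or R = F or U = U
(R implies (Q implies Q)) implies (Q or R) = T implies U = U
Q implies R = F implies U = T
R iff (Q implies R) = U iff T = U
(R iff (Q implies R)) iff Q = U iff F = U
((R implies (Q implies Q)) implies (Q or R)) iff ((R iff (Q implies R)) iff Q) = U iff U = T

T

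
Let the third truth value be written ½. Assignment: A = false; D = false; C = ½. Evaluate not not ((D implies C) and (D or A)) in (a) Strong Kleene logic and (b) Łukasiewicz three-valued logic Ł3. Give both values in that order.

In Strong Kleene logic: D implies C = false implies ½ = true  [not false or ½]
D or A = false or false = false
(D implies C) and (D or A) = true and false = false
not ((D implies C) and (D or A)) = not false = true
not not ((D implies C) and (D or A)) = not true = false
In Łukasiewicz three-valued logic Ł3: D implies C = false implies ½ = true  [min(1, 1−0+½)]
D or A = false or false = false
(D implies C) and (D or A) = true and false = false
not ((D implies C) and (D or A)) = not false = true
not not ((D implies C) and (D or A)) = not true = false

false; false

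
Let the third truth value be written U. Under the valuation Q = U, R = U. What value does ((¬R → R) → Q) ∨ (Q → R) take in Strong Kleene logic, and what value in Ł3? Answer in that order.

In Strong Kleene logic: ¬R = ¬U = U
¬R → R = U → U = U  [¬U ∨ U]
(¬R → R) → Q = U → U = U
Q → R = U → U = U
((¬R → R) → Q) ∨ (Q → R) = U ∨ U = U
In Ł3: ¬R = ¬U = U
¬R → R = U → U = T  [min(1, 1−½+½)]
(¬R → R) → Q = T → U = U
Q → R = U → U = T
((¬R → R) → Q) ∨ (Q → R) = U ∨ T = T
They differ because Strong Kleene logic and Ł3 treat U differently under implication.

U; T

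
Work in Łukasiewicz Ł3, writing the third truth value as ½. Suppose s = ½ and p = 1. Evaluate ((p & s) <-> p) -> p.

1

p & s = 1 & ½ = ½
(p & s) <-> p = ½ <-> 1 = ½
((p & s) <-> p) -> p = ½ -> 1 = 1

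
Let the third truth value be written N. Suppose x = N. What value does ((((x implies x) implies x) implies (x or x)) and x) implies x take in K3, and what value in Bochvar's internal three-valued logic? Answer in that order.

In K3: x implies x = N implies N = N  [not N or N]
(x implies x) implies x = N implies N = N
x or x = N or N = N
((x implies x) implies x) implies (x or x) = N implies N = N
(((x implies x) implies x) implies (x or x)) and x = N and N = N
((((x implies x) implies x) implies (x or x)) and x) implies x = N implies N = N
In Bochvar's internal three-valued logic: x implies x = N implies N = N  [any arg is the third value ⇒ result is the third value]
(x implies x) implies x = N implies N = N
x or x = N or N = N
((x implies x) implies x) implies (x or x) = N implies N = N
(((x implies x) implies x) implies (x or x)) and x = N and N = N
((((x implies x) implies x) implies (x or x)) and x) implies x = N implies N = N

N; N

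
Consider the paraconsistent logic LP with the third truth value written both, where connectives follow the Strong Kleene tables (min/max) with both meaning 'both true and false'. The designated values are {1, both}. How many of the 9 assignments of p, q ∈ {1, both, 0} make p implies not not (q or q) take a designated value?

Of the 9 assignments, 8 give a value in {1, both}.

8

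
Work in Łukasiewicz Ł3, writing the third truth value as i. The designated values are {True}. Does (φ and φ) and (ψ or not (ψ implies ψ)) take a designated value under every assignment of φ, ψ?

No

Countermodel: φ=True, ψ=i gives i, which is not designated.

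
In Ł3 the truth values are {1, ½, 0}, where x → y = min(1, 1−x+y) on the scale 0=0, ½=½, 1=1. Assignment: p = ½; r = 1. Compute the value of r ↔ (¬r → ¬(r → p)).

¬r = ¬1 = 0
r → p = 1 → ½ = ½
¬(r → p) = ¬½ = ½
¬r → ¬(r → p) = 0 → ½ = 1
r ↔ (¬r → ¬(r → p)) = 1 ↔ 1 = 1

1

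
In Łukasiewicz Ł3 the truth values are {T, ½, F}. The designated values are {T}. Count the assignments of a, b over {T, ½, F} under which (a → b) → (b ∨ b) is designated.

5

Of the 9 assignments, 5 give a value in {T}.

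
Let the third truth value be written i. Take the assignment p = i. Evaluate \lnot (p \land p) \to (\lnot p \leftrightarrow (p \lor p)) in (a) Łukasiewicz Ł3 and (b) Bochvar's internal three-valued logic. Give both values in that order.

true; i

In Łukasiewicz Ł3: p \land p = i \land i = i
\lnot (p \land p) = \lnot i = i
\lnot p = \lnot i = i
p \lor p = i \lor i = i
\lnot p \leftrightarrow (p \lor p) = i \leftrightarrow i = true  [1 − |½−½|]
\lnot (p \land p) \to (\lnot p \leftrightarrow (p \lor p)) = i \to true = true
In Bochvar's internal three-valued logic: p \land p = i \land i = i
\lnot (p \land p) = \lnot i = i
\lnot p = \lnot i = i
p \lor p = i \lor i = i
\lnot p \leftrightarrow (p \lor p) = i \leftrightarrow i = i
\lnot (p \land p) \to (\lnot p \leftrightarrow (p \lor p)) = i \to i = i
They differ because Łukasiewicz Ł3 and Bochvar's internal three-valued logic treat i differently under the binary connectives.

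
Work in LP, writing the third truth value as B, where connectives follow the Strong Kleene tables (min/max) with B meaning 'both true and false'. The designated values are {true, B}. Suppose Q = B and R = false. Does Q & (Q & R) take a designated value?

No

Q & R = B & false = false
Q & (Q & R) = B & false = false
false ∉ {true, B}.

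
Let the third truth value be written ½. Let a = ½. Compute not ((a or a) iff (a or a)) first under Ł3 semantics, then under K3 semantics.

False; ½

In Ł3: a or a = ½ or ½ = ½
a or a = ½ or ½ = ½
(a or a) iff (a or a) = ½ iff ½ = True
not ((a or a) iff (a or a)) = not True = False
In K3: a or a = ½ or ½ = ½
a or a = ½ or ½ = ½
(a or a) iff (a or a) = ½ iff ½ = ½
not ((a or a) iff (a or a)) = not ½ = ½
They differ because Ł3 and K3 treat ½ differently under implication.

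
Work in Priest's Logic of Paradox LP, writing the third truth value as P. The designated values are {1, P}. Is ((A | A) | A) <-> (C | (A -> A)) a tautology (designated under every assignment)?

No

Countermodel: A=0, C=1 gives 0, which is not designated.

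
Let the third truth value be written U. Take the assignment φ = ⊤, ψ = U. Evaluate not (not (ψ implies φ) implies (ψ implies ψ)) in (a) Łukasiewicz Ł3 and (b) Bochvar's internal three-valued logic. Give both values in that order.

In Łukasiewicz Ł3: ψ implies φ = U implies ⊤ = ⊤  [min(1, 1−½+1)]
not (ψ implies φ) = not ⊤ = ⊥
ψ implies ψ = U implies U = ⊤
not (ψ implies φ) implies (ψ implies ψ) = ⊥ implies ⊤ = ⊤
not (not (ψ implies φ) implies (ψ implies ψ)) = not ⊤ = ⊥
In Bochvar's internal three-valued logic: ψ implies φ = U implies ⊤ = U  [any arg is the third value ⇒ result is the third value]
not (ψ implies φ) = not U = U
ψ implies ψ = U implies U = U
not (ψ implies φ) implies (ψ implies ψ) = U implies U = U
not (not (ψ implies φ) implies (ψ implies ψ)) = not U = U
They differ because Łukasiewicz Ł3 and Bochvar's internal three-valued logic treat U differently under the binary connectives.

⊥; U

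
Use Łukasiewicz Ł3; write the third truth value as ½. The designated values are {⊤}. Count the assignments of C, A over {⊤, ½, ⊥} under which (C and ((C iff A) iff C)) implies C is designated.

9

Of the 9 assignments, 9 give a value in {⊤}.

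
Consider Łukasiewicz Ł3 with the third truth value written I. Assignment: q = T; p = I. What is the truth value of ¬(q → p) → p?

T

q → p = T → I = I  [min(1, 1−1+½)]
¬(q → p) = ¬I = I
¬(q → p) → p = I → I = T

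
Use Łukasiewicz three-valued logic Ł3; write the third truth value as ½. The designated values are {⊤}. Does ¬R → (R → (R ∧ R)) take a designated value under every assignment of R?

Every assignment of R over {⊤, ½, ⊥} gives a value in {⊤}.
In particular, with R=½: ¬R → (R → (R ∧ R)) = ⊤.

Yes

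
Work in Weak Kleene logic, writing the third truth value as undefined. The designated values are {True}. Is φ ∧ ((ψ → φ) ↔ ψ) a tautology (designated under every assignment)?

No

Countermodel: φ=True, ψ=undefined gives undefined, which is not designated.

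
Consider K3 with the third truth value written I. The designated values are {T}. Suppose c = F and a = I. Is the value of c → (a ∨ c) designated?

a ∨ c = I ∨ F = I
c → (a ∨ c) = F → I = T  [¬F ∨ I]
T ∈ {T}.

Yes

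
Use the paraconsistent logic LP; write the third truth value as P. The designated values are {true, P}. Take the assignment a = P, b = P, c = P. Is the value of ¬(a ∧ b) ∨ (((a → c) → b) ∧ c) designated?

a ∧ b = P ∧ P = P
¬(a ∧ b) = ¬P = P
a → c = P → P = P
(a → c) → b = P → P = P
((a → c) → b) ∧ c = P ∧ P = P
¬(a ∧ b) ∨ (((a → c) → b) ∧ c) = P ∨ P = P
P ∈ {true, P}.

Yes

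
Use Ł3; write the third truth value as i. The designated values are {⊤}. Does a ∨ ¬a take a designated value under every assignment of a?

No

Countermodel: a=i gives i, which is not designated.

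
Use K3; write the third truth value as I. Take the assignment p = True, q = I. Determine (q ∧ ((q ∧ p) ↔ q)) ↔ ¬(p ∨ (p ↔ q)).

q ∧ p = I ∧ True = I
(q ∧ p) ↔ q = I ↔ I = I
q ∧ ((q ∧ p) ↔ q) = I ∧ I = I
p ↔ q = True ↔ I = I
p ∨ (p ↔ q) = True ∨ I = True
¬(p ∨ (p ↔ q)) = ¬True = False
(q ∧ ((q ∧ p) ↔ q)) ↔ ¬(p ∨ (p ↔ q)) = I ↔ False = I

I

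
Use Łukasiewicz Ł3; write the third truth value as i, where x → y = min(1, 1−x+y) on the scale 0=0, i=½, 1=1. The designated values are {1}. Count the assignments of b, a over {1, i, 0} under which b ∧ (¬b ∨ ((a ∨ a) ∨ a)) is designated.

Designated under: (b=1, a=1).

1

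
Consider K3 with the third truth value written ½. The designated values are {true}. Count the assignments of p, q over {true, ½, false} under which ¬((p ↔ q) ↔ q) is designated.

Designated under: (p=false, q=true); (p=false, q=false).

2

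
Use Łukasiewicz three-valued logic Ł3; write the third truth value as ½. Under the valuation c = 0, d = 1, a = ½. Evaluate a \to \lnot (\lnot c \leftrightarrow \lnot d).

1

\lnot c = \lnot 0 = 1
\lnot d = \lnot 1 = 0
\lnot c \leftrightarrow \lnot d = 1 \leftrightarrow 0 = 0
\lnot (\lnot c \leftrightarrow \lnot d) = \lnot 0 = 1
a \to \lnot (\lnot c \leftrightarrow \lnot d) = ½ \to 1 = 1  [min(1, 1−½+1)]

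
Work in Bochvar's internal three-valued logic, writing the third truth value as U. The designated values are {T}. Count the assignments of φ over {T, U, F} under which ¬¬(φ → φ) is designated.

2

φ=T: T ✓
φ=U: U ·
φ=F: T ✓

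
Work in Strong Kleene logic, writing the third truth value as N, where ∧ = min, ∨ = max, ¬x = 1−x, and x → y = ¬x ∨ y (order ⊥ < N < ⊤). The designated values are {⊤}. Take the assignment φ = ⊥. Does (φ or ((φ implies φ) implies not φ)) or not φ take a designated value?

Yes

φ implies φ = ⊥ implies ⊥ = ⊤
not φ = not ⊥ = ⊤
(φ implies φ) implies not φ = ⊤ implies ⊤ = ⊤
φ or ((φ implies φ) implies not φ) = ⊥ or ⊤ = ⊤
not φ = not ⊥ = ⊤
(φ or ((φ implies φ) implies not φ)) or not φ = ⊤ or ⊤ = ⊤
⊤ ∈ {⊤}.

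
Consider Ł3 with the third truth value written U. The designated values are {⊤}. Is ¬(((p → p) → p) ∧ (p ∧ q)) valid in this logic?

No

Countermodel: p=⊤, q=⊤ gives ⊥, which is not designated.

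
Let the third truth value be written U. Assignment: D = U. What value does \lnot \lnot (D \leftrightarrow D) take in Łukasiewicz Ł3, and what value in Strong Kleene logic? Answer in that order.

⊤; U

In Łukasiewicz Ł3: D \leftrightarrow D = U \leftrightarrow U = ⊤
\lnot (D \leftrightarrow D) = \lnot ⊤ = ⊥
\lnot \lnot (D \leftrightarrow D) = \lnot ⊥ = ⊤
In Strong Kleene logic: D \leftrightarrow D = U \leftrightarrow U = U
\lnot (D \leftrightarrow D) = \lnot U = U
\lnot \lnot (D \leftrightarrow D) = \lnot U = U
They differ because Łukasiewicz Ł3 and Strong Kleene logic treat U differently under implication.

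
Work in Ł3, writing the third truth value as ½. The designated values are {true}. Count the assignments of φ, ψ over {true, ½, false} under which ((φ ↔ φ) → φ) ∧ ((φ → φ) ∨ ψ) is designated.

Designated under: (φ=true, ψ=true); (φ=true, ψ=½); (φ=true, ψ=false).

3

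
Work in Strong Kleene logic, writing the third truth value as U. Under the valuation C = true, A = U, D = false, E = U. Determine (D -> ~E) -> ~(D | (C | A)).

~E = ~U = U
D -> ~E = false -> U = true  [~false | U]
C | A = true | U = true
D | (C | A) = false | true = true
~(D | (C | A)) = ~true = false
(D -> ~E) -> ~(D | (C | A)) = true -> false = false

false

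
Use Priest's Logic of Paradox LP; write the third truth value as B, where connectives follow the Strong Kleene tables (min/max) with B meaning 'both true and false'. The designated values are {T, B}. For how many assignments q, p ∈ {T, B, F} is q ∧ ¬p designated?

Designated under: (q=T, p=B); (q=T, p=F); (q=B, p=B); (q=B, p=F).

4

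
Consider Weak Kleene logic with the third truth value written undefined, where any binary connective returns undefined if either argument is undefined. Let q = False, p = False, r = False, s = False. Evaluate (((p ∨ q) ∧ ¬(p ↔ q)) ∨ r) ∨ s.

False

p ∨ q = False ∨ False = False
p ↔ q = False ↔ False = True
¬(p ↔ q) = ¬True = False
(p ∨ q) ∧ ¬(p ↔ q) = False ∧ False = False
((p ∨ q) ∧ ¬(p ↔ q)) ∨ r = False ∨ False = False
(((p ∨ q) ∧ ¬(p ↔ q)) ∨ r) ∨ s = False ∨ False = False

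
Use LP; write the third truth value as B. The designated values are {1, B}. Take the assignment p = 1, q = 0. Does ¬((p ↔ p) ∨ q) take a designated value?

No

p ↔ p = 1 ↔ 1 = 1
(p ↔ p) ∨ q = 1 ∨ 0 = 1
¬((p ↔ p) ∨ q) = ¬1 = 0
0 ∉ {1, B}.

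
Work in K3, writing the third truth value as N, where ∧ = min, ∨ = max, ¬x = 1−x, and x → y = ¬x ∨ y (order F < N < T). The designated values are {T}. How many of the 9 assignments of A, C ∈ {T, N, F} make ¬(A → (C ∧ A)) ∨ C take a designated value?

4

Designated under: (A=T, C=T); (A=T, C=F); (A=N, C=T); (A=F, C=T).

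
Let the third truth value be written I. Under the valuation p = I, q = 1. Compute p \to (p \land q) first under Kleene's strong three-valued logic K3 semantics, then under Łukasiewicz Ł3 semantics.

In Kleene's strong three-valued logic K3: p \land q = I \land 1 = I
p \to (p \land q) = I \to I = I  [\lnot I \lor I]
In Łukasiewicz Ł3: p \land q = I \land 1 = I
p \to (p \land q) = I \to I = 1
They differ because Kleene's strong three-valued logic K3 and Łukasiewicz Ł3 treat I differently under implication.

I; 1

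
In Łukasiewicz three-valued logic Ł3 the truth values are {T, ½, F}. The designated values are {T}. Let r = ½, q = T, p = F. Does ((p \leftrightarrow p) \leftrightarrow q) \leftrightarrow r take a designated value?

p \leftrightarrow p = F \leftrightarrow F = T
(p \leftrightarrow p) \leftrightarrow q = T \leftrightarrow T = T
((p \leftrightarrow p) \leftrightarrow q) \leftrightarrow r = T \leftrightarrow ½ = ½  [1 − |1−½|]
½ ∉ {T}.

No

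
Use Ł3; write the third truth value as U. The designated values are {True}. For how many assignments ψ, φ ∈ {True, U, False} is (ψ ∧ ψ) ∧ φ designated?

Designated under: (ψ=True, φ=True).

1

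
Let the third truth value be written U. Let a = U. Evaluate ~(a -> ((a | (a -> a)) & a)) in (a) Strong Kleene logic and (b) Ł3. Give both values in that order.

In Strong Kleene logic: a -> a = U -> U = U  [~U | U]
a | (a -> a) = U | U = U
(a | (a -> a)) & a = U & U = U
a -> ((a | (a -> a)) & a) = U -> U = U
~(a -> ((a | (a -> a)) & a)) = ~U = U
In Ł3: a -> a = U -> U = ⊤  [min(1, 1−½+½)]
a | (a -> a) = U | ⊤ = ⊤
(a | (a -> a)) & a = ⊤ & U = U
a -> ((a | (a -> a)) & a) = U -> U = ⊤
~(a -> ((a | (a -> a)) & a)) = ~⊤ = ⊥
They differ because Strong Kleene logic and Ł3 treat U differently under implication.

U; ⊥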